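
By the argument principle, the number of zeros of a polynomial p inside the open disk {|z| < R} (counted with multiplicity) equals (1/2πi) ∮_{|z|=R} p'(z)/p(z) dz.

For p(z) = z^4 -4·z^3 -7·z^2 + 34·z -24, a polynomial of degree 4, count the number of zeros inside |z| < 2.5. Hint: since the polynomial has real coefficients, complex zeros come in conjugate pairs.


The zeros of p are: 1, 4, -3, 2.
Their magnitudes are: 1, 4, 3, 2.
Zeros with |z| < R = 2.5: 1, 2.
Count = 2.
By the argument principle, (1/2πi) ∮_{|z|=R} p'(z)/p(z) dz equals exactly this count.

Number of zeros inside |z| < 2.5: 2.


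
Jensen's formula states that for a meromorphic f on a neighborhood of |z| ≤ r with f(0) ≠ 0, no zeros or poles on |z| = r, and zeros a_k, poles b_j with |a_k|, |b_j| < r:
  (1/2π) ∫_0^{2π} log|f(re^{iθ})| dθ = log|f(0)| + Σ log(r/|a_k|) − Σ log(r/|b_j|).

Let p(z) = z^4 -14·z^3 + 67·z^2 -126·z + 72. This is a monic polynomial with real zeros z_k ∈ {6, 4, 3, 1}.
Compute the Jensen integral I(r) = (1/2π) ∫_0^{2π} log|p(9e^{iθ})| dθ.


Zeros: 1, 3, 4, 6; r = 9.
Inside |z| < r: 1, 3, 4, 6. Outside (|z| ≥ r): ∅.
p(0) = 72, so log|p(0)| = log(72) = 4.2767.
Apply Jensen: I(r) = log|p(0)| + Σ_k log(r/|z_k|), summed over zeros inside |z| < r.
  log(r/|z_k|) for z_k = 6: log(9/6) = 0.4055
  log(r/|z_k|) for z_k = 4: log(9/4) = 0.8109
  log(r/|z_k|) for z_k = 3: log(9/3) = 1.0986
  log(r/|z_k|) for z_k = 1: log(9/1) = 2.1972
Sum over inside zeros: 4.5122.
I(r) = log|p(0)| + (inside sum) = 4.2767 + 4.5122 = 8.7889.
Closed form (all zeros inside, monic): I(r) = n·log(r) = 4·log(9) = 8.7889. ✓

I(r) ≈ 8.7889.


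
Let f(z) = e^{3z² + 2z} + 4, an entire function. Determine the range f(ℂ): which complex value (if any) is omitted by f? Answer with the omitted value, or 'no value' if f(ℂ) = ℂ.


Little Picard bounds the complement of f(ℂ) to at most one point.
The exponent g(z) = 3z² + 2z is a nonconstant polynomial, hence surjective onto ℂ. So e^{g(z)} takes every value in {e^w : w ∈ ℂ} = ℂ ∖ {0}. Adding 4 shifts the range to ℂ ∖ {4}. f omits exactly 4.

Omitted value: 4.


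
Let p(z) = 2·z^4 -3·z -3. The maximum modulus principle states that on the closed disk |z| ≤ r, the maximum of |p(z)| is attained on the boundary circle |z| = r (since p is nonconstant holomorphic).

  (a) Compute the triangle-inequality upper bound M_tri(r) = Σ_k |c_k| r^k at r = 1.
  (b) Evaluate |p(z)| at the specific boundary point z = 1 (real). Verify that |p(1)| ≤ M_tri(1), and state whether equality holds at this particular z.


Coefficients: c_0 = -3, c_1 = -3, c_2 = 0, c_3 = 0, c_4 = 2. Radius r = 1.
Part (a). Triangle bound: M_tri(r) = Σ_k |c_k| r^k
  = |-3|·1^0 + |-3|·1^1 + |0|·1^2 + |0|·1^3 + |2|·1^4
  = 3 + 3 + 0 + 0 + 2 = 8.
This bounds M(r) := max_{|z|=r} |p(z)| from above; equality holds iff all terms c_k z^k can be made to align in phase at a single z on |z|=r.
Part (b). At z = 1 (real, on the circle |z| = r):
  p(1) = (-3)·1^0 + (-3)·1^1 + (0)·1^2 + (0)·1^3 + (2)·1^4 = -4.
  |p(1)| = 4.
Check: |p(1)| = 4 ≤ 8 = M_tri(1). ✓ Equality does not hold at z = 1 (the coefficients have mixed signs, so the terms do not all align in phase there).

M_tri(1) = 8; |p(1)| = 4; equality at z=1: no.


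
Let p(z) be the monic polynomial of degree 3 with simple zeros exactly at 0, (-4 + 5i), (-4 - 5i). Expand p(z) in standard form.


The polynomial is p(z) = ∏_{α ∈ S} (z − α), where S = {0, (-4 + 5i), (-4 - 5i)}.
Expanding the product yields: p(z) = z^3 + 8·z^2 + 41·z.
Note conjugate pairs combine to real quadratics: (z − (-4+5i))(z − (-4−5i)) = z² + 8z + 41.
The resulting polynomial has degree 3 and real coefficients as required.

p(z) = z^3 + 8·z^2 + 41·z.


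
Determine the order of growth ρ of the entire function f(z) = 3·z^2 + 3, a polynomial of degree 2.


|f(z)| ≤ Σ|c_k|·r^k = O(r^2) as r → ∞. Polynomial growth is O(e^{r^ε}) for every ε > 0 (since r^2/e^{r^ε} → 0), so ρ ≤ ε for all ε > 0, i.e. ρ = 0. Every nonconstant polynomial has order 0.
Therefore ρ = 0.

Order ρ = 0.


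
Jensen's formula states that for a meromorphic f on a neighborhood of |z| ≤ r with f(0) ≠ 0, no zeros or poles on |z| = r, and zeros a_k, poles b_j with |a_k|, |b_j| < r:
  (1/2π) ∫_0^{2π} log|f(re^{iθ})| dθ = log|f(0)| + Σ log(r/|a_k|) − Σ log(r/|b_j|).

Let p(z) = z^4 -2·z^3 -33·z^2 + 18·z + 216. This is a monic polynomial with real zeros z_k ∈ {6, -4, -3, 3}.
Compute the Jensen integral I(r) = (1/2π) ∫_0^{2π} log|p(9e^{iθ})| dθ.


Zeros: -4, -3, 3, 6; r = 9.
Inside |z| < r: -4, -3, 3, 6. Outside (|z| ≥ r): ∅.
p(0) = 216, so log|p(0)| = log(216) = 5.3753.
Apply Jensen: I(r) = log|p(0)| + Σ_k log(r/|z_k|), summed over zeros inside |z| < r.
  log(r/|z_k|) for z_k = 6: log(9/6) = 0.4055
  log(r/|z_k|) for z_k = -4: log(9/4) = 0.8109
  log(r/|z_k|) for z_k = -3: log(9/3) = 1.0986
  log(r/|z_k|) for z_k = 3: log(9/3) = 1.0986
Sum over inside zeros: 3.4136.
I(r) = log|p(0)| + (inside sum) = 5.3753 + 3.4136 = 8.7889.
Closed form (all zeros inside, monic): I(r) = n·log(r) = 4·log(9) = 8.7889. ✓

I(r) ≈ 8.7889.


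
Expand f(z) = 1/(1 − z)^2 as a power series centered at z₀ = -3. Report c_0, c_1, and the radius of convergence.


Let w = z − z₀, so z = z₀ + w.
Then 1 − z = 1 − (z₀ + w) = (1 − z₀) − w = 4 − w.
f(z) = 1/(4 − w)^2 = (1/(4)^2) · (1 − w/(4))^{−2}.
By the binomial series (1−u)^{−2} = Σ_{n≥0} C(n+1, 1) u^n for |u|<1, with u = w/(4):
  c_n = C(n+1, 1) / (4)^(n+2).
  c_0 = 1/(4)^2 = 1/16.
  c_1 = 2/(4)^3 = 1/32.
The series is valid for |w/d| < 1, i.e. |z − z₀| < |d|.
Radius of convergence: R = |1 − z₀| = |4| = 4 (distance from z₀ to the singularity z = 1).

c_0 = 1/16, c_1 = 1/32; R = 4.


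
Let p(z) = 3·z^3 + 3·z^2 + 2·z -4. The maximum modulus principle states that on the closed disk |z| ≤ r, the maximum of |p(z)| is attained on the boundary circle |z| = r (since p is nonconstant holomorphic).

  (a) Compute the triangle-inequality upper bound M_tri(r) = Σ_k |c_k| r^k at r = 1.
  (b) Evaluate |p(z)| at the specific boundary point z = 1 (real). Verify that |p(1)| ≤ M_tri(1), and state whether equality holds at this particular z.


Coefficients: c_0 = -4, c_1 = 2, c_2 = 3, c_3 = 3. Radius r = 1.
Part (a). Triangle bound: M_tri(r) = Σ_k |c_k| r^k
  = |-4|·1^0 + |2|·1^1 + |3|·1^2 + |3|·1^3
  = 4 + 2 + 3 + 3 = 12.
This bounds M(r) := max_{|z|=r} |p(z)| from above; equality holds iff all terms c_k z^k can be made to align in phase at a single z on |z|=r.
Part (b). At z = 1 (real, on the circle |z| = r):
  p(1) = (-4)·1^0 + (2)·1^1 + (3)·1^2 + (3)·1^3 = 4.
  |p(1)| = 4.
Check: |p(1)| = 4 ≤ 12 = M_tri(1). ✓ Equality does not hold at z = 1 (the coefficients have mixed signs, so the terms do not all align in phase there).

M_tri(1) = 12; |p(1)| = 4; equality at z=1: no.


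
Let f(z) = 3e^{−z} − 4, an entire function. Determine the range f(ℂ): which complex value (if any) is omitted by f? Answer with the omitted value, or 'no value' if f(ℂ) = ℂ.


Little Picard bounds the complement of f(ℂ) to at most one point.
e^{−z} is never zero on ℂ, so 3·e^{−z} takes every value in ℂ ∖ {0}. Adding -4 shifts the range to ℂ ∖ {-4}. Thus f omits exactly the value -4.

Omitted value: -4.


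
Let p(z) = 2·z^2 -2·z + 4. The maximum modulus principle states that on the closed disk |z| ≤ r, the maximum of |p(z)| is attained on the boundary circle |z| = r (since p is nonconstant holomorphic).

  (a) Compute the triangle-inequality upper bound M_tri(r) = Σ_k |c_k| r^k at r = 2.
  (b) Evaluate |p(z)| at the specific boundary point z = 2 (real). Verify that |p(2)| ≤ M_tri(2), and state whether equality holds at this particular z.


Coefficients: c_0 = 4, c_1 = -2, c_2 = 2. Radius r = 2.
Part (a). Triangle bound: M_tri(r) = Σ_k |c_k| r^k
  = |4|·2^0 + |-2|·2^1 + |2|·2^2
  = 4 + 4 + 8 = 16.
This bounds M(r) := max_{|z|=r} |p(z)| from above; equality holds iff all terms c_k z^k can be made to align in phase at a single z on |z|=r.
Part (b). At z = 2 (real, on the circle |z| = r):
  p(2) = (4)·2^0 + (-2)·2^1 + (2)·2^2 = 8.
  |p(2)| = 8.
Check: |p(2)| = 8 ≤ 16 = M_tri(2). ✓ Equality does not hold at z = 2 (the coefficients have mixed signs, so the terms do not all align in phase there).

M_tri(2) = 16; |p(2)| = 8; equality at z=2: no.


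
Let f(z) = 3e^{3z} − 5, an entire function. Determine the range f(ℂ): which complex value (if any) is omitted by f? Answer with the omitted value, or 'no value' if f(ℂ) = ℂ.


Little Picard bounds the complement of f(ℂ) to at most one point.
e^{3z} is never zero on ℂ, so 3·e^{3z} takes every value in ℂ ∖ {0}. Adding -5 shifts the range to ℂ ∖ {-5}. Thus f omits exactly the value -5.

Omitted value: -5.


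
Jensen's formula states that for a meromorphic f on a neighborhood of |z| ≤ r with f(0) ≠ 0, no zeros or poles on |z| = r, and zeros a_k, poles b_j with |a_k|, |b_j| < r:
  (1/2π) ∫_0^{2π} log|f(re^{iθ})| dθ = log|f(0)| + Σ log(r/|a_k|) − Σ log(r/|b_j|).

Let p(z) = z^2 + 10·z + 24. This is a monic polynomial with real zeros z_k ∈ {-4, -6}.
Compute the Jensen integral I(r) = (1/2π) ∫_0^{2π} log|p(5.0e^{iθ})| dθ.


Zeros: -6, -4; r = 5.0.
Inside |z| < r: -4. Outside (|z| ≥ r): -6.
p(0) = 24, so log|p(0)| = log(24) = 3.1781.
Apply Jensen: I(r) = log|p(0)| + Σ_k log(r/|z_k|), summed over zeros inside |z| < r.
  log(r/|z_k|) for z_k = -4: log(5.0/4) = 0.2231
  Outside zeros (-6) contribute nothing to the Jensen sum.
Sum over inside zeros: 0.2231.
I(r) = log|p(0)| + (inside sum) = 3.1781 + 0.2231 = 3.4012.
Note: since some zeros are outside |z| ≤ r, the simplified n·log(r) form does NOT apply — only the inside zeros contribute.

I(r) ≈ 3.4012.


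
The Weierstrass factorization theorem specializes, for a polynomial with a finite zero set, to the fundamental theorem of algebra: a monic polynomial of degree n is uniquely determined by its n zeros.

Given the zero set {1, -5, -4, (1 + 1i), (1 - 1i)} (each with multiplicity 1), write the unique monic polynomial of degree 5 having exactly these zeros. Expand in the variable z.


The polynomial is p(z) = ∏_{α ∈ S} (z − α), where S = {1, -5, -4, (1 + 1i), (1 - 1i)}.
Expanding the product yields: p(z) = z^5 + 6·z^4 -3·z^3 -26·z^2 + 62·z -40.
Note conjugate pairs combine to real quadratics: (z − (1+1i))(z − (1−1i)) = z² − 2z + 2.
The resulting polynomial has degree 5 and real coefficients as required.

p(z) = z^5 + 6·z^4 -3·z^3 -26·z^2 + 62·z -40.


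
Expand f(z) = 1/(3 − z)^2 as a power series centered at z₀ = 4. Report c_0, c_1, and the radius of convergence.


Let w = z − z₀, so z = z₀ + w.
Then 3 − z = 3 − (z₀ + w) = (3 − z₀) − w = -1 − w.
f(z) = 1/(-1 − w)^2 = (1/(-1)^2) · (1 − w/(-1))^{−2}.
By the binomial series (1−u)^{−2} = Σ_{n≥0} C(n+1, 1) u^n for |u|<1, with u = w/(-1):
  c_n = C(n+1, 1) / (-1)^(n+2).
  c_0 = 1/(-1)^2 = 1.
  c_1 = 2/(-1)^3 = -2.
The series is valid for |w/d| < 1, i.e. |z − z₀| < |d|.
Radius of convergence: R = |3 − z₀| = |-1| = 1 (distance from z₀ to the singularity z = 3).

c_0 = 1, c_1 = -2; R = 1.


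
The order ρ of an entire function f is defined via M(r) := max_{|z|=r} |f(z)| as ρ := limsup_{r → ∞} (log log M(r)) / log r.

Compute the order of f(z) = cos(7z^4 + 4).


Write cos(w) = (e^{iw} ± e^{−iw})/(2 or 2i), so |cos(w)| ≤ e^{|w|}. With w = 7z^4 + 4, |w| ≤ 7r^4 + 4 on |z|=r, giving M(r) ≤ e^{7r^4 + 4} and ρ ≤ 4. For the lower bound, choose z on |z|=r with 7z^4 purely imaginary of modulus 7r^4; then |cos(7z^4 + 4)| grows like e^{7r^4}/2, so ρ ≥ 4. Hence ρ = 4.
Therefore ρ = 4.

Order ρ = 4.


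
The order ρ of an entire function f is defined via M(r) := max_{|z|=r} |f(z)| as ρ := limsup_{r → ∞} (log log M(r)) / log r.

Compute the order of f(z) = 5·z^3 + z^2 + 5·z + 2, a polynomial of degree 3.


|f(z)| ≤ Σ|c_k|·r^k = O(r^3) as r → ∞. Polynomial growth is O(e^{r^ε}) for every ε > 0 (since r^3/e^{r^ε} → 0), so ρ ≤ ε for all ε > 0, i.e. ρ = 0. Every nonconstant polynomial has order 0.
Therefore ρ = 0.

Order ρ = 0.


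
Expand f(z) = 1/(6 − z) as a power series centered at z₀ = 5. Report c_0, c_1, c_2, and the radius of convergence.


Let w = z − z₀, so z = z₀ + w.
Then 6 − z = 6 − (z₀ + w) = (6 − z₀) − w = 1 − w.
f(z) = 1/(1 − w) = (1/(1)) · 1/(1 − w/(1)) = Σ_{n≥0} w^n / (1)^(n+1).
So c_n = 1/(1)^(n+1):
  c_0 = 1/(1)^1 = 1.
  c_1 = 1/(1)^2 = 1.
  c_2 = 1/(1)^3 = 1.
The series is valid for |w/d| < 1, i.e. |z − z₀| < |d|.
Radius of convergence: R = |6 − z₀| = |1| = 1 (distance from z₀ to the singularity z = 6).

c_0 = 1, c_1 = 1, c_2 = 1; R = 1.


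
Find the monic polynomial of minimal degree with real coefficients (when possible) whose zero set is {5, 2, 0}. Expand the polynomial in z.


The polynomial is p(z) = ∏_{α ∈ S} (z − α), where S = {5, 2, 0}.
Expanding the product yields: p(z) = z^3 -7·z^2 + 10·z.
The resulting polynomial has degree 3 and real coefficients as required.

p(z) = z^3 -7·z^2 + 10·z.


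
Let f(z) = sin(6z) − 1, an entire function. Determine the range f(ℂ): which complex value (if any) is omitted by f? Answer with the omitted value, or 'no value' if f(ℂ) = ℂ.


Little Picard bounds the complement of f(ℂ) to at most one point.
sin is entire and surjective onto ℂ: for every w ∈ ℂ, sin(ζ) = w has a solution ζ ∈ ℂ (e.g., via the complex inverse arcsin). With ζ = 6z this gives z = ζ/(6). Then 1·sin(6z) takes every value in 1·ℂ = ℂ, and adding -1 is a bijection of ℂ. So f is surjective and omits no value. (Note: only on the real line is sin bounded by [−1, 1].)

Omitted value: no value.


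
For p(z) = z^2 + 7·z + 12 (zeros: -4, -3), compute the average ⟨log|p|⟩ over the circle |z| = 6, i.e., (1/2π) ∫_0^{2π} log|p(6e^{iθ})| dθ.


Zeros: -4, -3; r = 6.
Inside |z| < r: -4, -3. Outside (|z| ≥ r): ∅.
p(0) = 12, so log|p(0)| = log(12) = 2.4849.
Apply Jensen: I(r) = log|p(0)| + Σ_k log(r/|z_k|), summed over zeros inside |z| < r.
  log(r/|z_k|) for z_k = -4: log(6/4) = 0.4055
  log(r/|z_k|) for z_k = -3: log(6/3) = 0.6931
Sum over inside zeros: 1.0986.
I(r) = log|p(0)| + (inside sum) = 2.4849 + 1.0986 = 3.5835.
Closed form (all zeros inside, monic): I(r) = n·log(r) = 2·log(6) = 3.5835. ✓

I(r) ≈ 3.5835.


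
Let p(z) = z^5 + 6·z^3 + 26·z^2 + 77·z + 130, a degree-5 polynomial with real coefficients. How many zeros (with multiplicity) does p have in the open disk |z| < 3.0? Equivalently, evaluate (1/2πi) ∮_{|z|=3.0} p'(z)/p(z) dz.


The zeros of p are: -2, (2 + 3i), (2 - 3i), (-1 + 2i), (-1 - 2i).
Their magnitudes are: 2, 3.606, 3.606, 2.236, 2.236.
Zeros with |z| < R = 3.0: -2, (-1 + 2i), (-1 - 2i).
Count = 3.
By the argument principle, (1/2πi) ∮_{|z|=R} p'(z)/p(z) dz equals exactly this count.

Number of zeros inside |z| < 3.0: 3.


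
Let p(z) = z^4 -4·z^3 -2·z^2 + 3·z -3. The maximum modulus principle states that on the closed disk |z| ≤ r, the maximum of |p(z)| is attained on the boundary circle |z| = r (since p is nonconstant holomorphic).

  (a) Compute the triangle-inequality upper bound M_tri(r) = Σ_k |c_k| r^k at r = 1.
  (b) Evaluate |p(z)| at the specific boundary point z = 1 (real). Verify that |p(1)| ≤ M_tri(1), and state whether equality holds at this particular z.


Coefficients: c_0 = -3, c_1 = 3, c_2 = -2, c_3 = -4, c_4 = 1. Radius r = 1.
Part (a). Triangle bound: M_tri(r) = Σ_k |c_k| r^k
  = |-3|·1^0 + |3|·1^1 + |-2|·1^2 + |-4|·1^3 + |1|·1^4
  = 3 + 3 + 2 + 4 + 1 = 13.
This bounds M(r) := max_{|z|=r} |p(z)| from above; equality holds iff all terms c_k z^k can be made to align in phase at a single z on |z|=r.
Part (b). At z = 1 (real, on the circle |z| = r):
  p(1) = (-3)·1^0 + (3)·1^1 + (-2)·1^2 + (-4)·1^3 + (1)·1^4 = -5.
  |p(1)| = 5.
Check: |p(1)| = 5 ≤ 13 = M_tri(1). ✓ Equality does not hold at z = 1 (the coefficients have mixed signs, so the terms do not all align in phase there).

M_tri(1) = 13; |p(1)| = 5; equality at z=1: no.


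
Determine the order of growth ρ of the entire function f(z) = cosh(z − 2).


cosh(w) is a linear combination of e^{iw} and e^{−iw} (or e^w, e^{−w} in the hyperbolic case), so |cosh(w)| ≤ e^{|w|}. With w = z − 2, |w| ≤ 1|z| + 2 = 1r + 2 on |z| = r, giving M(r) ≤ e^{1r + 2}, so ρ ≤ 1. On a suitable ray (z = it for sin/cos; z = t for sinh/cosh, t real → ∞), |cosh(z − 2)| grows like e^{1|t|}/2, so ρ ≥ 1. Hence ρ = 1.
Therefore ρ = 1.

Order ρ = 1.


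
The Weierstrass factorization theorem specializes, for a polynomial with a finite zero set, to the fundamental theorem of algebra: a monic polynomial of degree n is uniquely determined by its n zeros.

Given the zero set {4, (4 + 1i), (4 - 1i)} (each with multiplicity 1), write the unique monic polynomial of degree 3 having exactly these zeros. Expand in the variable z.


The polynomial is p(z) = ∏_{α ∈ S} (z − α), where S = {4, (4 + 1i), (4 - 1i)}.
Expanding the product yields: p(z) = z^3 -12·z^2 + 49·z -68.
Note conjugate pairs combine to real quadratics: (z − (4+1i))(z − (4−1i)) = z² − 8z + 17.
The resulting polynomial has degree 3 and real coefficients as required.

p(z) = z^3 -12·z^2 + 49·z -68.


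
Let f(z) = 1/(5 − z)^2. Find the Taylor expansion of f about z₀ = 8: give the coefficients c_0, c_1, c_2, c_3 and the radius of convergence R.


Let w = z − z₀, so z = z₀ + w.
Then 5 − z = 5 − (z₀ + w) = (5 − z₀) − w = -3 − w.
f(z) = 1/(-3 − w)^2 = (1/(-3)^2) · (1 − w/(-3))^{−2}.
By the binomial series (1−u)^{−2} = Σ_{n≥0} C(n+1, 1) u^n for |u|<1, with u = w/(-3):
  c_n = C(n+1, 1) / (-3)^(n+2).
  c_0 = 1/(-3)^2 = 1/9.
  c_1 = 2/(-3)^3 = -2/27.
  c_2 = 3/(-3)^4 = 1/27.
  c_3 = 4/(-3)^5 = -4/243.
The series is valid for |w/d| < 1, i.e. |z − z₀| < |d|.
Radius of convergence: R = |5 − z₀| = |-3| = 3 (distance from z₀ to the singularity z = 5).

c_0 = 1/9, c_1 = -2/27, c_2 = 1/27, c_3 = -4/243; R = 3.


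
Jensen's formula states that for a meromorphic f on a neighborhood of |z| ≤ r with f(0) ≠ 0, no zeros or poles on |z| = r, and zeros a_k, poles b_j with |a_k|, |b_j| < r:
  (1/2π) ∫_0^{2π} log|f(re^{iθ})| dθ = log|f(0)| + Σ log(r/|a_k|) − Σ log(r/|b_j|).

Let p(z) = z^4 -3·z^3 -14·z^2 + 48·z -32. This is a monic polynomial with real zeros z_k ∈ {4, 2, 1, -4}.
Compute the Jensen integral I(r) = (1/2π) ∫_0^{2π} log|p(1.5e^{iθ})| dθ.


Zeros: -4, 1, 2, 4; r = 1.5.
Inside |z| < r: 1. Outside (|z| ≥ r): -4, 2, 4.
p(0) = -32, so log|p(0)| = log(32) = 3.4657.
Apply Jensen: I(r) = log|p(0)| + Σ_k log(r/|z_k|), summed over zeros inside |z| < r.
  log(r/|z_k|) for z_k = 1: log(1.5/1) = 0.4055
  Outside zeros (-4, 2, 4) contribute nothing to the Jensen sum.
Sum over inside zeros: 0.4055.
I(r) = log|p(0)| + (inside sum) = 3.4657 + 0.4055 = 3.8712.
Note: since some zeros are outside |z| ≤ r, the simplified n·log(r) form does NOT apply — only the inside zeros contribute.

I(r) ≈ 3.8712.


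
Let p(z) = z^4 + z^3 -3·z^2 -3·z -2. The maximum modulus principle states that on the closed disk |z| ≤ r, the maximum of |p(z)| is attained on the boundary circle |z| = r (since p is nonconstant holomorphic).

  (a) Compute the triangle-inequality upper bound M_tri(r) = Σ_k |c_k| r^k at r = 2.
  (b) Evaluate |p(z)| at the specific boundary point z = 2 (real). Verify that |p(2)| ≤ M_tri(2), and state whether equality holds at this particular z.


Coefficients: c_0 = -2, c_1 = -3, c_2 = -3, c_3 = 1, c_4 = 1. Radius r = 2.
Part (a). Triangle bound: M_tri(r) = Σ_k |c_k| r^k
  = |-2|·2^0 + |-3|·2^1 + |-3|·2^2 + |1|·2^3 + |1|·2^4
  = 2 + 6 + 12 + 8 + 16 = 44.
This bounds M(r) := max_{|z|=r} |p(z)| from above; equality holds iff all terms c_k z^k can be made to align in phase at a single z on |z|=r.
Part (b). At z = 2 (real, on the circle |z| = r):
  p(2) = (-2)·2^0 + (-3)·2^1 + (-3)·2^2 + (1)·2^3 + (1)·2^4 = 4.
  |p(2)| = 4.
Check: |p(2)| = 4 ≤ 44 = M_tri(2). ✓ Equality does not hold at z = 2 (the coefficients have mixed signs, so the terms do not all align in phase there).

M_tri(2) = 44; |p(2)| = 4; equality at z=2: no.


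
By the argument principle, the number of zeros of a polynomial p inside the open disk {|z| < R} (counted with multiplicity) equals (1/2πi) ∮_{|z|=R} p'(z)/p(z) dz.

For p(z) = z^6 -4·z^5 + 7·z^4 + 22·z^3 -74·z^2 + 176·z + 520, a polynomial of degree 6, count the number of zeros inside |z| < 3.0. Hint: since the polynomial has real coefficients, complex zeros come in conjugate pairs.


The zeros of p are: (1 + 3i), (1 - 3i), -2, -2, (3 + 2i), (3 - 2i).
Their magnitudes are: 3.162, 3.162, 2, 2, 3.606, 3.606.
Zeros with |z| < R = 3.0: -2, -2.
Count = 2.
By the argument principle, (1/2πi) ∮_{|z|=R} p'(z)/p(z) dz equals exactly this count.

Number of zeros inside |z| < 3.0: 2.


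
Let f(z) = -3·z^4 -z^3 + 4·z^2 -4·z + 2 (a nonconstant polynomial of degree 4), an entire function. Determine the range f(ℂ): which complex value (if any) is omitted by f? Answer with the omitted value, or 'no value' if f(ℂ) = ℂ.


Little Picard bounds the complement of f(ℂ) to at most one point.
For every w ∈ ℂ, the equation p(z) − w = 0 is a nonconstant polynomial in z and hence has at least one root by the fundamental theorem of algebra. So p is surjective onto ℂ, omitting no value.

Omitted value: no value.


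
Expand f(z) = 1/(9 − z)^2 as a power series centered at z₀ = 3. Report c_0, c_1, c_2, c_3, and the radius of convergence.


Let w = z − z₀, so z = z₀ + w.
Then 9 − z = 9 − (z₀ + w) = (9 − z₀) − w = 6 − w.
f(z) = 1/(6 − w)^2 = (1/(6)^2) · (1 − w/(6))^{−2}.
By the binomial series (1−u)^{−2} = Σ_{n≥0} C(n+1, 1) u^n for |u|<1, with u = w/(6):
  c_n = C(n+1, 1) / (6)^(n+2).
  c_0 = 1/(6)^2 = 1/36.
  c_1 = 2/(6)^3 = 1/108.
  c_2 = 3/(6)^4 = 1/432.
  c_3 = 4/(6)^5 = 1/1944.
The series is valid for |w/d| < 1, i.e. |z − z₀| < |d|.
Radius of convergence: R = |9 − z₀| = |6| = 6 (distance from z₀ to the singularity z = 9).

c_0 = 1/36, c_1 = 1/108, c_2 = 1/432, c_3 = 1/1944; R = 6.


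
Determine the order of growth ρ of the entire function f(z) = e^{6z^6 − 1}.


|e^{6z^6 − 1}| = e^{Re(6·z^6) + -1} ≤ e^{6|z|^6 + -1} = e^{6r^6 + -1} on |z| = r, so ρ ≤ 6. Choosing z on |z|=r so that 6·z^6 is real positive (always possible by picking arg z appropriately) gives |f(z)| = e^{6r^6 + -1}, matching the bound. The additive constant -1 does not affect log log M(r) ~ 6·log r. Hence ρ = 6.
Therefore ρ = 6.

Order ρ = 6.


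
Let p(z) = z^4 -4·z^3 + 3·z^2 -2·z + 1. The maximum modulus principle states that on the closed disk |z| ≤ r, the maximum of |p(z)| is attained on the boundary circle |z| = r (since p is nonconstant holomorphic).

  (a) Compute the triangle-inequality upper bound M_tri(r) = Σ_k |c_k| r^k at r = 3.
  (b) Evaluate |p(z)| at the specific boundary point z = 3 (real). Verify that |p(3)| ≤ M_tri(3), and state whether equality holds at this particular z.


Coefficients: c_0 = 1, c_1 = -2, c_2 = 3, c_3 = -4, c_4 = 1. Radius r = 3.
Part (a). Triangle bound: M_tri(r) = Σ_k |c_k| r^k
  = |1|·3^0 + |-2|·3^1 + |3|·3^2 + |-4|·3^3 + |1|·3^4
  = 1 + 6 + 27 + 108 + 81 = 223.
This bounds M(r) := max_{|z|=r} |p(z)| from above; equality holds iff all terms c_k z^k can be made to align in phase at a single z on |z|=r.
Part (b). At z = 3 (real, on the circle |z| = r):
  p(3) = (1)·3^0 + (-2)·3^1 + (3)·3^2 + (-4)·3^3 + (1)·3^4 = -5.
  |p(3)| = 5.
Check: |p(3)| = 5 ≤ 223 = M_tri(3). ✓ Equality does not hold at z = 3 (the coefficients have mixed signs, so the terms do not all align in phase there).

M_tri(3) = 223; |p(3)| = 5; equality at z=3: no.


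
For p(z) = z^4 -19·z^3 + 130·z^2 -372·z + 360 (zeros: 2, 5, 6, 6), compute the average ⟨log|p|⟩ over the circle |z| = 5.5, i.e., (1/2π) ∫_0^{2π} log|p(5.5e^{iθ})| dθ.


Zeros: 2, 5, 6, 6; r = 5.5.
Inside |z| < r: 2, 5. Outside (|z| ≥ r): 6, 6.
p(0) = 360, so log|p(0)| = log(360) = 5.8861.
Apply Jensen: I(r) = log|p(0)| + Σ_k log(r/|z_k|), summed over zeros inside |z| < r.
  log(r/|z_k|) for z_k = 2: log(5.5/2) = 1.0116
  log(r/|z_k|) for z_k = 5: log(5.5/5) = 0.0953
  Outside zeros (6, 6) contribute nothing to the Jensen sum.
Sum over inside zeros: 1.1069.
I(r) = log|p(0)| + (inside sum) = 5.8861 + 1.1069 = 6.9930.
Note: since some zeros are outside |z| ≤ r, the simplified n·log(r) form does NOT apply — only the inside zeros contribute.

I(r) ≈ 6.9930.


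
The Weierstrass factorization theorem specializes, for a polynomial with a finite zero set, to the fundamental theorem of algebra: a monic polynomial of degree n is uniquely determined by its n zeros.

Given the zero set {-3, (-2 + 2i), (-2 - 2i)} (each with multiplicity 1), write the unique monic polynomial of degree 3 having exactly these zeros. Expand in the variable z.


The polynomial is p(z) = ∏_{α ∈ S} (z − α), where S = {-3, (-2 + 2i), (-2 - 2i)}.
Expanding the product yields: p(z) = z^3 + 7·z^2 + 20·z + 24.
Note conjugate pairs combine to real quadratics: (z − (-2+2i))(z − (-2−2i)) = z² + 4z + 8.
The resulting polynomial has degree 3 and real coefficients as required.

p(z) = z^3 + 7·z^2 + 20·z + 24.


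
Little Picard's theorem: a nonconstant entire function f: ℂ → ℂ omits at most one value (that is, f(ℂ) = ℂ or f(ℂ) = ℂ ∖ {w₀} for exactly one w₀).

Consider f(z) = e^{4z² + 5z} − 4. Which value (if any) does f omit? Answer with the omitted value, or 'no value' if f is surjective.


Little Picard bounds the complement of f(ℂ) to at most one point.
The exponent g(z) = 4z² + 5z is a nonconstant polynomial, hence surjective onto ℂ. So e^{g(z)} takes every value in {e^w : w ∈ ℂ} = ℂ ∖ {0}. Adding -4 shifts the range to ℂ ∖ {-4}. f omits exactly -4.

Omitted value: -4.


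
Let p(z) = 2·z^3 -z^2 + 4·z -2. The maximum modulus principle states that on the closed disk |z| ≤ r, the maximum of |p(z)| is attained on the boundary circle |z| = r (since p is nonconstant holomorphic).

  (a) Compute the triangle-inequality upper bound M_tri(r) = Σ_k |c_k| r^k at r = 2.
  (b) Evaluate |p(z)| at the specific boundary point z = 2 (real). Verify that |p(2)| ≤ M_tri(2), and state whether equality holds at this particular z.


Coefficients: c_0 = -2, c_1 = 4, c_2 = -1, c_3 = 2. Radius r = 2.
Part (a). Triangle bound: M_tri(r) = Σ_k |c_k| r^k
  = |-2|·2^0 + |4|·2^1 + |-1|·2^2 + |2|·2^3
  = 2 + 8 + 4 + 16 = 30.
This bounds M(r) := max_{|z|=r} |p(z)| from above; equality holds iff all terms c_k z^k can be made to align in phase at a single z on |z|=r.
Part (b). At z = 2 (real, on the circle |z| = r):
  p(2) = (-2)·2^0 + (4)·2^1 + (-1)·2^2 + (2)·2^3 = 18.
  |p(2)| = 18.
Check: |p(2)| = 18 ≤ 30 = M_tri(2). ✓ Equality does not hold at z = 2 (the coefficients have mixed signs, so the terms do not all align in phase there).

M_tri(2) = 30; |p(2)| = 18; equality at z=2: no.


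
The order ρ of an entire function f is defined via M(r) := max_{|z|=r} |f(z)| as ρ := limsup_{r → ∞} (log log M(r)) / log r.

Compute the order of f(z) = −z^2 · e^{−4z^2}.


M(r) = max_{|z|=r} |-1|·|z|^2·|e^{−4z^2}| = 1·r^2 · e^{4r^2} (the factors attain their maxima compatibly on |z|=r). Then log M(r) = log 1 + 2·log r + 4r^2, dominated by the last term, so log log M(r) ~ 2·log r. The polynomial factor -1z^2 contributes only a log r term and does not affect the order. ρ = 2.
Therefore ρ = 2.

Order ρ = 2.


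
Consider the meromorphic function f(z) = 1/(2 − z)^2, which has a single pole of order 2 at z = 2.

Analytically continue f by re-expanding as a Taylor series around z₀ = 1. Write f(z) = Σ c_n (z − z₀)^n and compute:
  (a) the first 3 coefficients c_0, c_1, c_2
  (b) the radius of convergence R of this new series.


Let w = z − z₀, so z = z₀ + w.
Then 2 − z = 2 − (z₀ + w) = (2 − z₀) − w = 1 − w.
f(z) = 1/(1 − w)^2 = (1/(1)^2) · (1 − w/(1))^{−2}.
By the binomial series (1−u)^{−2} = Σ_{n≥0} C(n+1, 1) u^n for |u|<1, with u = w/(1):
  c_n = C(n+1, 1) / (1)^(n+2).
  c_0 = 1/(1)^2 = 1.
  c_1 = 2/(1)^3 = 2.
  c_2 = 3/(1)^4 = 3.
The series is valid for |w/d| < 1, i.e. |z − z₀| < |d|.
Radius of convergence: R = |2 − z₀| = |1| = 1 (distance from z₀ to the singularity z = 2).

c_0 = 1, c_1 = 2, c_2 = 3; R = 1.


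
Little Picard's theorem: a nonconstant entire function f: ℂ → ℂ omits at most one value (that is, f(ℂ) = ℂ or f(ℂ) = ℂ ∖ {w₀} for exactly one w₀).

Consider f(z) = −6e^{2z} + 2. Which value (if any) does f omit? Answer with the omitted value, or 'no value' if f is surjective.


Little Picard bounds the complement of f(ℂ) to at most one point.
e^{2z} is never zero on ℂ, so -6·e^{2z} takes every value in ℂ ∖ {0}. Adding 2 shifts the range to ℂ ∖ {2}. Thus f omits exactly the value 2.

Omitted value: 2.


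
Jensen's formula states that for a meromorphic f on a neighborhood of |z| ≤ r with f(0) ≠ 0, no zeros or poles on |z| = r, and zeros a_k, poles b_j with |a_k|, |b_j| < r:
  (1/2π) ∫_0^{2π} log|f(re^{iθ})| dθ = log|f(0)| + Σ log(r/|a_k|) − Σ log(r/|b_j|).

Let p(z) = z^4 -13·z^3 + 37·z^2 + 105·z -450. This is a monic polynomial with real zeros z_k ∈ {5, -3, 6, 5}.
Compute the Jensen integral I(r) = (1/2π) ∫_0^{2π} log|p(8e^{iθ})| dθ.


Zeros: -3, 5, 5, 6; r = 8.
Inside |z| < r: -3, 5, 5, 6. Outside (|z| ≥ r): ∅.
p(0) = -450, so log|p(0)| = log(450) = 6.1092.
Apply Jensen: I(r) = log|p(0)| + Σ_k log(r/|z_k|), summed over zeros inside |z| < r.
  log(r/|z_k|) for z_k = 5: log(8/5) = 0.4700
  log(r/|z_k|) for z_k = -3: log(8/3) = 0.9808
  log(r/|z_k|) for z_k = 6: log(8/6) = 0.2877
  log(r/|z_k|) for z_k = 5: log(8/5) = 0.4700
Sum over inside zeros: 2.2085.
I(r) = log|p(0)| + (inside sum) = 6.1092 + 2.2085 = 8.3178.
Closed form (all zeros inside, monic): I(r) = n·log(r) = 4·log(8) = 8.3178. ✓

I(r) ≈ 8.3178.


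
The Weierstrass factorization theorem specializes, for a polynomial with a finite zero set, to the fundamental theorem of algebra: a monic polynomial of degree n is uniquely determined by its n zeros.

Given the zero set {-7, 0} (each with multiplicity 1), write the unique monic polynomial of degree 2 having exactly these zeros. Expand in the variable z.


The polynomial is p(z) = ∏_{α ∈ S} (z − α), where S = {-7, 0}.
Expanding the product yields: p(z) = z^2 + 7·z.
The resulting polynomial has degree 2 and real coefficients as required.

p(z) = z^2 + 7·z.


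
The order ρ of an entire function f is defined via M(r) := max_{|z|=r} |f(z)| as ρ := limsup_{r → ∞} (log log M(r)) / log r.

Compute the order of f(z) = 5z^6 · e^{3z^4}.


M(r) = max_{|z|=r} |5|·|z|^6·|e^{3z^4}| = 5·r^6 · e^{3r^4} (the factors attain their maxima compatibly on |z|=r). Then log M(r) = log 5 + 6·log r + 3r^4, dominated by the last term, so log log M(r) ~ 4·log r. The polynomial factor 5z^6 contributes only a log r term and does not affect the order. ρ = 4.
Therefore ρ = 4.

Order ρ = 4.


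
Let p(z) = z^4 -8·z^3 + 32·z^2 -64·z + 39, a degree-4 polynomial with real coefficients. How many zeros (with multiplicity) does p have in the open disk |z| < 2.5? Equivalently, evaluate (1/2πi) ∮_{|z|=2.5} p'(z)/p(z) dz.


The zeros of p are: 3, 1, (2 + 3i), (2 - 3i).
Their magnitudes are: 3, 1, 3.606, 3.606.
Zeros with |z| < R = 2.5: 1.
Count = 1.
By the argument principle, (1/2πi) ∮_{|z|=R} p'(z)/p(z) dz equals exactly this count.

Number of zeros inside |z| < 2.5: 1.


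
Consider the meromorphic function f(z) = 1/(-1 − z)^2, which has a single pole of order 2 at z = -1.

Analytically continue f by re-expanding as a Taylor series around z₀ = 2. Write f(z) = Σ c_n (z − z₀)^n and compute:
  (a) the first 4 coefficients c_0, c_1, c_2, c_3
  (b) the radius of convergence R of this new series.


Let w = z − z₀, so z = z₀ + w.
Then -1 − z = -1 − (z₀ + w) = (-1 − z₀) − w = -3 − w.
f(z) = 1/(-3 − w)^2 = (1/(-3)^2) · (1 − w/(-3))^{−2}.
By the binomial series (1−u)^{−2} = Σ_{n≥0} C(n+1, 1) u^n for |u|<1, with u = w/(-3):
  c_n = C(n+1, 1) / (-3)^(n+2).
  c_0 = 1/(-3)^2 = 1/9.
  c_1 = 2/(-3)^3 = -2/27.
  c_2 = 3/(-3)^4 = 1/27.
  c_3 = 4/(-3)^5 = -4/243.
The series is valid for |w/d| < 1, i.e. |z − z₀| < |d|.
Radius of convergence: R = |-1 − z₀| = |-3| = 3 (distance from z₀ to the singularity z = -1).

c_0 = 1/9, c_1 = -2/27, c_2 = 1/27, c_3 = -4/243; R = 3.


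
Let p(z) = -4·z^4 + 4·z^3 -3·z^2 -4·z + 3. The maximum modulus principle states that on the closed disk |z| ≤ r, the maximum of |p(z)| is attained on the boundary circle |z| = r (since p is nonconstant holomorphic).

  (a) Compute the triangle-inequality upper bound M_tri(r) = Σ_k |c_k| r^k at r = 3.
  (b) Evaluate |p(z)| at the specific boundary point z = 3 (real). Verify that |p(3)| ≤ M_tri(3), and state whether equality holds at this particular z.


Coefficients: c_0 = 3, c_1 = -4, c_2 = -3, c_3 = 4, c_4 = -4. Radius r = 3.
Part (a). Triangle bound: M_tri(r) = Σ_k |c_k| r^k
  = |3|·3^0 + |-4|·3^1 + |-3|·3^2 + |4|·3^3 + |-4|·3^4
  = 3 + 12 + 27 + 108 + 324 = 474.
This bounds M(r) := max_{|z|=r} |p(z)| from above; equality holds iff all terms c_k z^k can be made to align in phase at a single z on |z|=r.
Part (b). At z = 3 (real, on the circle |z| = r):
  p(3) = (3)·3^0 + (-4)·3^1 + (-3)·3^2 + (4)·3^3 + (-4)·3^4 = -252.
  |p(3)| = 252.
Check: |p(3)| = 252 ≤ 474 = M_tri(3). ✓ Equality does not hold at z = 3 (the coefficients have mixed signs, so the terms do not all align in phase there).

M_tri(3) = 474; |p(3)| = 252; equality at z=3: no.


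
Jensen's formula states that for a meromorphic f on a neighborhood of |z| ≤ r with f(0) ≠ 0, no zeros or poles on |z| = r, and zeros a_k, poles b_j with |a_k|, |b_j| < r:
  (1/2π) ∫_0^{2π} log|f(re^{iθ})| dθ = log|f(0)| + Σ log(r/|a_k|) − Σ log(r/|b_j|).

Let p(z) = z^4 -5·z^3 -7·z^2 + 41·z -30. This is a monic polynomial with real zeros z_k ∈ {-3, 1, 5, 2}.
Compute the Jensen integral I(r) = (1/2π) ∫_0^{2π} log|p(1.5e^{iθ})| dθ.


Zeros: -3, 1, 2, 5; r = 1.5.
Inside |z| < r: 1. Outside (|z| ≥ r): -3, 2, 5.
p(0) = -30, so log|p(0)| = log(30) = 3.4012.
Apply Jensen: I(r) = log|p(0)| + Σ_k log(r/|z_k|), summed over zeros inside |z| < r.
  log(r/|z_k|) for z_k = 1: log(1.5/1) = 0.4055
  Outside zeros (-3, 2, 5) contribute nothing to the Jensen sum.
Sum over inside zeros: 0.4055.
I(r) = log|p(0)| + (inside sum) = 3.4012 + 0.4055 = 3.8067.
Note: since some zeros are outside |z| ≤ r, the simplified n·log(r) form does NOT apply — only the inside zeros contribute.

I(r) ≈ 3.8067.


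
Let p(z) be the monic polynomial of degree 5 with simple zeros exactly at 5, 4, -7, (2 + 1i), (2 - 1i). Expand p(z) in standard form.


The polynomial is p(z) = ∏_{α ∈ S} (z − α), where S = {5, 4, -7, (2 + 1i), (2 - 1i)}.
Expanding the product yields: p(z) = z^5 -6·z^4 -30·z^3 + 302·z^2 -775·z + 700.
Note conjugate pairs combine to real quadratics: (z − (2+1i))(z − (2−1i)) = z² − 4z + 5.
The resulting polynomial has degree 5 and real coefficients as required.

p(z) = z^5 -6·z^4 -30·z^3 + 302·z^2 -775·z + 700.


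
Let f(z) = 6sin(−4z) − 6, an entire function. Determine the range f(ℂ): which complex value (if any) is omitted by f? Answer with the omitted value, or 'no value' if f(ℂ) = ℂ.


Little Picard bounds the complement of f(ℂ) to at most one point.
sin is entire and surjective onto ℂ: for every w ∈ ℂ, sin(ζ) = w has a solution ζ ∈ ℂ (e.g., via the complex inverse arcsin). With ζ = −4z this gives z = ζ/(-4). Then 6·sin(−4z) takes every value in 6·ℂ = ℂ, and adding -6 is a bijection of ℂ. So f is surjective and omits no value. (Note: only on the real line is sin bounded by [−1, 1].)

Omitted value: no value.


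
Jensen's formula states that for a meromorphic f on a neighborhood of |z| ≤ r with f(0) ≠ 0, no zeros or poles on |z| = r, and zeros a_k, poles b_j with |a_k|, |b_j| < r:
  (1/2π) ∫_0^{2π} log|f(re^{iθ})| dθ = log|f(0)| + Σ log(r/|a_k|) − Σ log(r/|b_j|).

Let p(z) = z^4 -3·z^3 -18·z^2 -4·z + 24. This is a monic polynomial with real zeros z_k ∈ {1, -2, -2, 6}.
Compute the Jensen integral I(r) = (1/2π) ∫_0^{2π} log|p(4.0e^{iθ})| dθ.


Zeros: -2, -2, 1, 6; r = 4.0.
Inside |z| < r: -2, -2, 1. Outside (|z| ≥ r): 6.
p(0) = 24, so log|p(0)| = log(24) = 3.1781.
Apply Jensen: I(r) = log|p(0)| + Σ_k log(r/|z_k|), summed over zeros inside |z| < r.
  log(r/|z_k|) for z_k = 1: log(4.0/1) = 1.3863
  log(r/|z_k|) for z_k = -2: log(4.0/2) = 0.6931
  log(r/|z_k|) for z_k = -2: log(4.0/2) = 0.6931
  Outside zeros (6) contribute nothing to the Jensen sum.
Sum over inside zeros: 2.7726.
I(r) = log|p(0)| + (inside sum) = 3.1781 + 2.7726 = 5.9506.
Note: since some zeros are outside |z| ≤ r, the simplified n·log(r) form does NOT apply — only the inside zeros contribute.

I(r) ≈ 5.9506.


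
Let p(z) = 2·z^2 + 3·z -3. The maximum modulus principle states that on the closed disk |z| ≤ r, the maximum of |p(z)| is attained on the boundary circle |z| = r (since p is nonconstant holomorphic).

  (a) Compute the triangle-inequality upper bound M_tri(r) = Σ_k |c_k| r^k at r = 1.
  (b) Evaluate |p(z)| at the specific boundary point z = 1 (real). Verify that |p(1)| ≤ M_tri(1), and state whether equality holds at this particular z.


Coefficients: c_0 = -3, c_1 = 3, c_2 = 2. Radius r = 1.
Part (a). Triangle bound: M_tri(r) = Σ_k |c_k| r^k
  = |-3|·1^0 + |3|·1^1 + |2|·1^2
  = 3 + 3 + 2 = 8.
This bounds M(r) := max_{|z|=r} |p(z)| from above; equality holds iff all terms c_k z^k can be made to align in phase at a single z on |z|=r.
Part (b). At z = 1 (real, on the circle |z| = r):
  p(1) = (-3)·1^0 + (3)·1^1 + (2)·1^2 = 2.
  |p(1)| = 2.
Check: |p(1)| = 2 ≤ 8 = M_tri(1). ✓ Equality does not hold at z = 1 (the coefficients have mixed signs, so the terms do not all align in phase there).

M_tri(1) = 8; |p(1)| = 2; equality at z=1: no.


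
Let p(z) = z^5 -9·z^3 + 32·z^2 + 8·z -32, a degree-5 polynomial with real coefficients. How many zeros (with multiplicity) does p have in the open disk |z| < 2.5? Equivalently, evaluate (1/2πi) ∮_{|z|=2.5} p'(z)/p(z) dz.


The zeros of p are: (2 + 2i), (2 - 2i), -4, 1, -1.
Their magnitudes are: 2.828, 2.828, 4, 1, 1.
Zeros with |z| < R = 2.5: 1, -1.
Count = 2.
By the argument principle, (1/2πi) ∮_{|z|=R} p'(z)/p(z) dz equals exactly this count.

Number of zeros inside |z| < 2.5: 2.


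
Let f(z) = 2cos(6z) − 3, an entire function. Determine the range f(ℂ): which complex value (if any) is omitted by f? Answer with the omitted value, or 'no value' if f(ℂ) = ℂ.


Little Picard bounds the complement of f(ℂ) to at most one point.
cos is entire and surjective onto ℂ: for every w ∈ ℂ, cos(ζ) = w has a solution ζ ∈ ℂ (e.g., via the complex inverse arccos). With ζ = 6z this gives z = ζ/(6). Then 2·cos(6z) takes every value in 2·ℂ = ℂ, and adding -3 is a bijection of ℂ. So f is surjective and omits no value. (Note: only on the real line is cos bounded by [−1, 1].)

Omitted value: no value.


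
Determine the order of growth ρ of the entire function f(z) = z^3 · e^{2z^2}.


M(r) = max_{|z|=r} |1|·|z|^3·|e^{2z^2}| = 1·r^3 · e^{2r^2} (the factors attain their maxima compatibly on |z|=r). Then log M(r) = log 1 + 3·log r + 2r^2, dominated by the last term, so log log M(r) ~ 2·log r. The polynomial factor 1z^3 contributes only a log r term and does not affect the order. ρ = 2.
Therefore ρ = 2.

Order ρ = 2.


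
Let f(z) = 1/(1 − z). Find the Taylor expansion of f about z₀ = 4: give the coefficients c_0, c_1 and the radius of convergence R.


Let w = z − z₀, so z = z₀ + w.
Then 1 − z = 1 − (z₀ + w) = (1 − z₀) − w = -3 − w.
f(z) = 1/(-3 − w) = (1/(-3)) · 1/(1 − w/(-3)) = Σ_{n≥0} w^n / (-3)^(n+1).
So c_n = 1/(-3)^(n+1):
  c_0 = 1/(-3)^1 = -1/3.
  c_1 = 1/(-3)^2 = 1/9.
The series is valid for |w/d| < 1, i.e. |z − z₀| < |d|.
Radius of convergence: R = |1 − z₀| = |-3| = 3 (distance from z₀ to the singularity z = 1).

c_0 = -1/3, c_1 = 1/9; R = 3.
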